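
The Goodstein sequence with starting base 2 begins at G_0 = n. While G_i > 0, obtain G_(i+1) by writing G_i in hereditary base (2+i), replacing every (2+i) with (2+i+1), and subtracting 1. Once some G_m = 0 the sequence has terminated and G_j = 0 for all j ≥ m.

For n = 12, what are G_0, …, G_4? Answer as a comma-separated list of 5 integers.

i=0: 12 = 2^(2 + 1) + 2^2 (b=2); 2→3: 3^(3 + 1) + 3^3 = 108; 108−1 = 107
i=1: 107 = 3^(3 + 1) + 2·3^2 + 2·3 + 2 (b=3); 3→4: 4^(4 + 1) + 2·4^2 + 2·4 + 2 = 1066; 1066−1 = 1065
i=2: 1065 = 4^(4 + 1) + 2·4^2 + 2·4 + 1 (b=4); 4→5: 5^(5 + 1) + 2·5^2 + 2·5 + 1 = 15686; 15686−1 = 15685
i=3: 15685 = 5^(5 + 1) + 2·5^2 + 2·5 (b=5); 5→6: 6^(6 + 1) + 2·6^2 + 2·6 = 280020; 280020−1 = 280019

12, 107, 1065, 15685, 280019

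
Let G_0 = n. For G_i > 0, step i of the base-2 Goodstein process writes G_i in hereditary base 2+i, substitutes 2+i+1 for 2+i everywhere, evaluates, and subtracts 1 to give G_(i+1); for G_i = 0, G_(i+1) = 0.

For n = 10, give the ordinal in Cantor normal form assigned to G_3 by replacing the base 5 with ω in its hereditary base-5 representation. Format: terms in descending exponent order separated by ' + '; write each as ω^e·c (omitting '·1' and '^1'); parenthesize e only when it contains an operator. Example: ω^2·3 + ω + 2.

(0) 10|_2 = 2^(2 + 1) + 2 ↦ 3^(3 + 1) + 3|_3 = 84 ⇒ 83
(1) 83|_3 = 3^(3 + 1) + 2 ↦ 4^(4 + 1) + 2|_4 = 1026 ⇒ 1025
(2) 1025|_4 = 4^(4 + 1) + 1 ↦ 5^(5 + 1) + 1|_5 = 15626 ⇒ 15625
(3) 15625|_5 = 5^(5 + 1) ↦ 6^(6 + 1)|_6 = 279936 ⇒ 279935

ω^(ω + 1)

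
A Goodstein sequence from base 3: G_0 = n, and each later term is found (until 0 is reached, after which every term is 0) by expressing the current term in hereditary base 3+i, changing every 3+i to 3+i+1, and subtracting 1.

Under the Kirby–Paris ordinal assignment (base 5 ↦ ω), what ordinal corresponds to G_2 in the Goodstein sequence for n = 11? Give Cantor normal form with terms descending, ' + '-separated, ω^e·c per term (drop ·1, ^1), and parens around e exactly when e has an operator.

ω^2

(0) 11|_3 = 3^2 + 2 ↦ 4^2 + 2|_4 = 18 ⇒ 17
(1) 17|_4 = 4^2 + 1 ↦ 5^2 + 1|_5 = 26 ⇒ 25
(2) 25|_5 = 5^2 ↦ 6^2|_6 = 36 ⇒ 35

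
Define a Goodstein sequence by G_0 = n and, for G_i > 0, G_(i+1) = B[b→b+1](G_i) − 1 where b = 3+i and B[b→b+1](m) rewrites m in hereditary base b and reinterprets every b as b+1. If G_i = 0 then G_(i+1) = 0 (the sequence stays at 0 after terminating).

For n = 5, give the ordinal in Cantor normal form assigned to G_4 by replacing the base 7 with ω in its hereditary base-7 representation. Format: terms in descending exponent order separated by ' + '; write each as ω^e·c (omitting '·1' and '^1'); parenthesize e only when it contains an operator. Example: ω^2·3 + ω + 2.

4

G_0=5  [base 3] 3 + 2  →[3↦4]→  4 + 2 = 6  −1 ⇒ G_1=5
G_1=5  [base 4] 4 + 1  →[4↦5]→  5 + 1 = 6  −1 ⇒ G_2=5
G_2=5  [base 5] 5  →[5↦6]→  6 = 6  −1 ⇒ G_3=5
G_3=5  [base 6] 5  →[6↦7]→  5 = 5  −1 ⇒ G_4=4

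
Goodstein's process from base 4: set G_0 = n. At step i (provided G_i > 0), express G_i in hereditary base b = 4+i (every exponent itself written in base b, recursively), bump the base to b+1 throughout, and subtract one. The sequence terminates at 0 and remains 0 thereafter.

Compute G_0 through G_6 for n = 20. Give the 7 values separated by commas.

20, 29, 39, 51, 65, 81, 99

[0] 20 ≡ 4^2 + 4 (base 4). Lift 5: 30. −1: 29.
[1] 29 ≡ 5^2 + 4 (base 5). Lift 6: 40. −1: 39.
[2] 39 ≡ 6^2 + 3 (base 6). Lift 7: 52. −1: 51.
[3] 51 ≡ 7^2 + 2 (base 7). Lift 8: 66. −1: 65.
[4] 65 ≡ 8^2 + 1 (base 8). Lift 9: 82. −1: 81.
[5] 81 ≡ 9^2 (base 9). Lift 10: 100. −1: 99.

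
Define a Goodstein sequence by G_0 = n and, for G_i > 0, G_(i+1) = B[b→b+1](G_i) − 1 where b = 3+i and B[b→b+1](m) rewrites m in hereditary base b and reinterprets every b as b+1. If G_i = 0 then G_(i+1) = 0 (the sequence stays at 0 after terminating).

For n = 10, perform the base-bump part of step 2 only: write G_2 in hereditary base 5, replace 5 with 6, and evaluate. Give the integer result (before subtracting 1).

28

G_0 = 10. HB_3(10) = 3^2 + 1. Bump = 17. G_1 = 16.
G_1 = 16. HB_4(16) = 4^2. Bump = 25. G_2 = 24.
G_2 = 24. HB_5(24) = 4·5 + 4. Bump = 28. G_3 = 27.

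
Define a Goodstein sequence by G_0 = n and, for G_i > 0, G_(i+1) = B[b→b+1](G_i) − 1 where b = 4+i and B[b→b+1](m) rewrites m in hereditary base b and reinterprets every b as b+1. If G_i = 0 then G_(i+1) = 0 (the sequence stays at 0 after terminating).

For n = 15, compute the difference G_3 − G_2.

2

i=0: 15 = 3·4 + 3 (b=4); 4→5: 3·5 + 3 = 18; 18−1 = 17
i=1: 17 = 3·5 + 2 (b=5); 5→6: 3·6 + 2 = 20; 20−1 = 19
i=2: 19 = 3·6 + 1 (b=6); 6→7: 3·7 + 1 = 22; 22−1 = 21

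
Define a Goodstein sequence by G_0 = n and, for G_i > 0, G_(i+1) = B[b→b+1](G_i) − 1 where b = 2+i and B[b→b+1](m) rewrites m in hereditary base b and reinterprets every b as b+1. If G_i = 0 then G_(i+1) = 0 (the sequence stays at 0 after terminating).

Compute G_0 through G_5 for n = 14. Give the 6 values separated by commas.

14, 110, 1281, 18750, 326591, 5862840

G_0 = 14. HB_2(14) = 2^(2 + 1) + 2^2 + 2. Bump = 111. G_1 = 110.
G_1 = 110. HB_3(110) = 3^(3 + 1) + 3^3 + 2. Bump = 1282. G_2 = 1281.
G_2 = 1281. HB_4(1281) = 4^(4 + 1) + 4^4 + 1. Bump = 18751. G_3 = 18750.
G_3 = 18750. HB_5(18750) = 5^(5 + 1) + 5^5. Bump = 326592. G_4 = 326591.
G_4 = 326591. HB_6(326591) = 6^(6 + 1) + 5·6^5 + 5·6^4 + 5·6^3 + 5·6^2 + 5·6 + 5. Bump = 5862841. G_5 = 5862840.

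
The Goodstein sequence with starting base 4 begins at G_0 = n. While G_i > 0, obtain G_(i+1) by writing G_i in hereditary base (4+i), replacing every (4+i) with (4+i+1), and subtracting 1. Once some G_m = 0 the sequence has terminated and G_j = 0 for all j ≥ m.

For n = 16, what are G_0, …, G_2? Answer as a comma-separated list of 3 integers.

(0) 16|_4 = 4^2 ↦ 5^2|_5 = 25 ⇒ 24
(1) 24|_5 = 4·5 + 4 ↦ 4·6 + 4|_6 = 28 ⇒ 27

16, 24, 27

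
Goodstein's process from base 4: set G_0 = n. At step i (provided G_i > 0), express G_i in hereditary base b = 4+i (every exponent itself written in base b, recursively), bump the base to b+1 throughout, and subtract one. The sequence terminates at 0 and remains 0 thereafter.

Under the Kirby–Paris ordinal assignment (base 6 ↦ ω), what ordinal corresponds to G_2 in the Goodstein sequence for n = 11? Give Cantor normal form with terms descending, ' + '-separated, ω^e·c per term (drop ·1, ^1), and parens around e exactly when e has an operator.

ω·2 + 1

step 0: 11 = 2·4 + 3; sub 5 for 4: 2·5 + 3; = 13; G_1 = 13−1 = 12
step 1: 12 = 2·5 + 2; sub 6 for 5: 2·6 + 2; = 14; G_2 = 14−1 = 13
step 2: 13 = 2·6 + 1; sub 7 for 6: 2·7 + 1; = 15; G_3 = 15−1 = 14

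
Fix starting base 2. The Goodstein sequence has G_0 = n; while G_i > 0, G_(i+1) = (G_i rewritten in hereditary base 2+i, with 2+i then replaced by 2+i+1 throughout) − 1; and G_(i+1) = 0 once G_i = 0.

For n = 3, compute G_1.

3

(0) 3|_2 = 2 + 1 ↦ 3 + 1|_3 = 4 ⇒ 3
(1) 3|_3 = 3 ↦ 4|_4 = 4 ⇒ 3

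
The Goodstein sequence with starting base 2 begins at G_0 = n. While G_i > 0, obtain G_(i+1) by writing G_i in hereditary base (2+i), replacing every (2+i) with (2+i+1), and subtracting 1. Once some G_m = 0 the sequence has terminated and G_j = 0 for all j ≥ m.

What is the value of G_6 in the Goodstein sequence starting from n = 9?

50333399

[0] 9 ≡ 2^(2 + 1) + 1 (base 2). Lift 3: 82. −1: 81.
[1] 81 ≡ 3^(3 + 1) (base 3). Lift 4: 1024. −1: 1023.
[2] 1023 ≡ 3·4^4 + 3·4^3 + 3·4^2 + 3·4 + 3 (base 4). Lift 5: 9843. −1: 9842.
[3] 9842 ≡ 3·5^5 + 3·5^3 + 3·5^2 + 3·5 + 2 (base 5). Lift 6: 140744. −1: 140743.
[4] 140743 ≡ 3·6^6 + 3·6^3 + 3·6^2 + 3·6 + 1 (base 6). Lift 7: 2471827. −1: 2471826.
[5] 2471826 ≡ 3·7^7 + 3·7^3 + 3·7^2 + 3·7 (base 7). Lift 8: 50333400. −1: 50333399.
[6] 50333399 ≡ 3·8^8 + 3·8^3 + 3·8^2 + 2·8 + 7 (base 8). Lift 9: 1162263922. −1: 1162263921.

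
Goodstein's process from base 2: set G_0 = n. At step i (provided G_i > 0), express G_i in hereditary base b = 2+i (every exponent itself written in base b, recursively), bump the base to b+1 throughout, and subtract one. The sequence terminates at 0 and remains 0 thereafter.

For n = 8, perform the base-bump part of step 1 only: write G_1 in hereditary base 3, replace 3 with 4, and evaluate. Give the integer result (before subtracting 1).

554

8 —HB2→ 2^(2 + 1) —bump→ 3^(3 + 1) = 81 —(−1)→ 80
80 —HB3→ 2·3^3 + 2·3^2 + 2·3 + 2 —bump→ 2·4^4 + 2·4^2 + 2·4 + 2 = 554 —(−1)→ 553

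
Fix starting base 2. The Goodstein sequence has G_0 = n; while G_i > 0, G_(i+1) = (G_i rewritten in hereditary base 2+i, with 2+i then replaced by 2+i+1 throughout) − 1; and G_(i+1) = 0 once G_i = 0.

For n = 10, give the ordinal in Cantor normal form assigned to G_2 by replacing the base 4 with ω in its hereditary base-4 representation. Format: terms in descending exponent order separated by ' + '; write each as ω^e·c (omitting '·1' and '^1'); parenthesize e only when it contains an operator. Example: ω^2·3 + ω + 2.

ω^(ω + 1) + 1

10 —HB2→ 2^(2 + 1) + 2 —bump→ 3^(3 + 1) + 3 = 84 —(−1)→ 83
83 —HB3→ 3^(3 + 1) + 2 —bump→ 4^(4 + 1) + 2 = 1026 —(−1)→ 1025
1025 —HB4→ 4^(4 + 1) + 1 —bump→ 5^(5 + 1) + 1 = 15626 —(−1)→ 15625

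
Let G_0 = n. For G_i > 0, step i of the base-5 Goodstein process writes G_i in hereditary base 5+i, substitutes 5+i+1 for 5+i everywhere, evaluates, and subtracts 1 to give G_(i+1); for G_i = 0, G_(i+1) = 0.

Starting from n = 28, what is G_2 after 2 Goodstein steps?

50

i=0: 28 = 5^2 + 3 (b=5); 5→6: 6^2 + 3 = 39; 39−1 = 38
i=1: 38 = 6^2 + 2 (b=6); 6→7: 7^2 + 2 = 51; 51−1 = 50
i=2: 50 = 7^2 + 1 (b=7); 7→8: 8^2 + 1 = 65; 65−1 = 64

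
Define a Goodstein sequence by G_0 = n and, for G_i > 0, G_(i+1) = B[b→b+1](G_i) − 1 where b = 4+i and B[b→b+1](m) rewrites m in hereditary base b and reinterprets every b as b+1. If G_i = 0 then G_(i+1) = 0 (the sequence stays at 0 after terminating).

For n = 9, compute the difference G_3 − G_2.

9 —HB4→ 2·4 + 1 —bump→ 2·5 + 1 = 11 —(−1)→ 10
10 —HB5→ 2·5 —bump→ 2·6 = 12 —(−1)→ 11
11 —HB6→ 6 + 5 —bump→ 7 + 5 = 12 —(−1)→ 11

0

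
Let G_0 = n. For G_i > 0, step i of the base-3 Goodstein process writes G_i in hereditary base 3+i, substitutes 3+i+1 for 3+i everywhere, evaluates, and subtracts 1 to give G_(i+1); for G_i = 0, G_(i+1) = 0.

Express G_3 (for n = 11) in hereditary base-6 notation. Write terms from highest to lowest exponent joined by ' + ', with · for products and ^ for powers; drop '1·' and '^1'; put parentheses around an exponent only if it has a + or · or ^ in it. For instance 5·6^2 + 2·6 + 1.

5·6 + 5

[0] 11 ≡ 3^2 + 2 (base 3). Lift 4: 18. −1: 17.
[1] 17 ≡ 4^2 + 1 (base 4). Lift 5: 26. −1: 25.
[2] 25 ≡ 5^2 (base 5). Lift 6: 36. −1: 35.
[3] 35 ≡ 5·6 + 5 (base 6). Lift 7: 40. −1: 39.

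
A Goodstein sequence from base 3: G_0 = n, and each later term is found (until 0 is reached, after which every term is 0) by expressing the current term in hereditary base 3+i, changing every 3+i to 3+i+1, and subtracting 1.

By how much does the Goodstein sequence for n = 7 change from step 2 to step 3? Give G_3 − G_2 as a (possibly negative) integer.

G_0 = 7. HB_3(7) = 2·3 + 1. Bump = 9. G_1 = 8.
G_1 = 8. HB_4(8) = 2·4. Bump = 10. G_2 = 9.
G_2 = 9. HB_5(9) = 5 + 4. Bump = 10. G_3 = 9.

0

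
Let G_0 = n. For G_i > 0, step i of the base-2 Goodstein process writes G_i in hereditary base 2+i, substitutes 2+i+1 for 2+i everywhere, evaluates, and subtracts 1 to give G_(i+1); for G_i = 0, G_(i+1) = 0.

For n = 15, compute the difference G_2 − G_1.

1172

i=0: 15 = 2^(2 + 1) + 2^2 + 2 + 1 (b=2); 2→3: 3^(3 + 1) + 3^3 + 3 + 1 = 112; 112−1 = 111
i=1: 111 = 3^(3 + 1) + 3^3 + 3 (b=3); 3→4: 4^(4 + 1) + 4^4 + 4 = 1284; 1284−1 = 1283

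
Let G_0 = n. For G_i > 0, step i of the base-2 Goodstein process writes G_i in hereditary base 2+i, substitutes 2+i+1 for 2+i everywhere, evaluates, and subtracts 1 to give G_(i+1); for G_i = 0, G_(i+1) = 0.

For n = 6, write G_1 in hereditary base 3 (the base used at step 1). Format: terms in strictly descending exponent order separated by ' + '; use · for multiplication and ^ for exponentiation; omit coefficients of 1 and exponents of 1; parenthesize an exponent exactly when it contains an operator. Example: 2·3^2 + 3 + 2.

3^3 + 2

i=0: 6 = 2^2 + 2 (b=2); 2→3: 3^3 + 3 = 30; 30−1 = 29
i=1: 29 = 3^3 + 2 (b=3); 3→4: 4^4 + 2 = 258; 258−1 = 257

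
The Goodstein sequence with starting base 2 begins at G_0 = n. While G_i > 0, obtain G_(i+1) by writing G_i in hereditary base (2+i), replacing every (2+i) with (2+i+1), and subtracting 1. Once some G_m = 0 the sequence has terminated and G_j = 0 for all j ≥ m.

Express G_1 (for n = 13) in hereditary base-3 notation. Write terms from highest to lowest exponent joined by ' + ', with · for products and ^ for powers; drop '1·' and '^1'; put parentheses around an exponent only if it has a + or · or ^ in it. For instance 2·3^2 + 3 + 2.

3^(3 + 1) + 3^3

step 0: 13 = 2^(2 + 1) + 2^2 + 1; sub 3 for 2: 3^(3 + 1) + 3^3 + 1; = 109; G_1 = 109−1 = 108
step 1: 108 = 3^(3 + 1) + 3^3; sub 4 for 3: 4^(4 + 1) + 4^4; = 1280; G_2 = 1280−1 = 1279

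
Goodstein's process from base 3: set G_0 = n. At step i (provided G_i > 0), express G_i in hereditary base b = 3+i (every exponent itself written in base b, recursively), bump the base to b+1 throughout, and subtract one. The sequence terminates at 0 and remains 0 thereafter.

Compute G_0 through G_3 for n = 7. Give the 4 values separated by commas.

G_0=7  [base 3] 2·3 + 1  →[3↦4]→  2·4 + 1 = 9  −1 ⇒ G_1=8
G_1=8  [base 4] 2·4  →[4↦5]→  2·5 = 10  −1 ⇒ G_2=9
G_2=9  [base 5] 5 + 4  →[5↦6]→  6 + 4 = 10  −1 ⇒ G_3=9

7, 8, 9, 9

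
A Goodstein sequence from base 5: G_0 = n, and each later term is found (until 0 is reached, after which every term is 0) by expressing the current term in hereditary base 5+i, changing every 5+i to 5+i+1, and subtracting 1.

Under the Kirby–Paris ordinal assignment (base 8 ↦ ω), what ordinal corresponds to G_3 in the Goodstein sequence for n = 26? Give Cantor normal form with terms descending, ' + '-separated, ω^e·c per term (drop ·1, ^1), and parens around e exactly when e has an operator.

ω·6 + 5

i=0: 26 = 5^2 + 1 (b=5); 5→6: 6^2 + 1 = 37; 37−1 = 36
i=1: 36 = 6^2 (b=6); 6→7: 7^2 = 49; 49−1 = 48
i=2: 48 = 6·7 + 6 (b=7); 7→8: 6·8 + 6 = 54; 54−1 = 53
i=3: 53 = 6·8 + 5 (b=8); 8→9: 6·9 + 5 = 59; 59−1 = 58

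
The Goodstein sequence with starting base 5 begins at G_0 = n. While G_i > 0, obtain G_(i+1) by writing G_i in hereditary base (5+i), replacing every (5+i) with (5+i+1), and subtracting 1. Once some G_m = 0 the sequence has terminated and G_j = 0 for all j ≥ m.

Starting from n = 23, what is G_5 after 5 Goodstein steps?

step 0: 23 = 4·5 + 3; sub 6 for 5: 4·6 + 3; = 27; G_1 = 27−1 = 26
step 1: 26 = 4·6 + 2; sub 7 for 6: 4·7 + 2; = 30; G_2 = 30−1 = 29
step 2: 29 = 4·7 + 1; sub 8 for 7: 4·8 + 1; = 33; G_3 = 33−1 = 32
step 3: 32 = 4·8; sub 9 for 8: 4·9; = 36; G_4 = 36−1 = 35
step 4: 35 = 3·9 + 8; sub 10 for 9: 3·10 + 8; = 38; G_5 = 38−1 = 37
step 5: 37 = 3·10 + 7; sub 11 for 10: 3·11 + 7; = 40; G_6 = 40−1 = 39

37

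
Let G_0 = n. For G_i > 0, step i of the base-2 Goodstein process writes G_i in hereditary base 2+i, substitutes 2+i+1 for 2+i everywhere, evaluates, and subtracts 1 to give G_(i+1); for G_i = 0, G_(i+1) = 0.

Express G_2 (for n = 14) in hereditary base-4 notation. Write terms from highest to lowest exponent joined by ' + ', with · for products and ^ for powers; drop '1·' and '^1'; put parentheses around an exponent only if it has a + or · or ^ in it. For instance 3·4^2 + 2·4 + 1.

4^(4 + 1) + 4^4 + 1

(0) 14|_2 = 2^(2 + 1) + 2^2 + 2 ↦ 3^(3 + 1) + 3^3 + 3|_3 = 111 ⇒ 110
(1) 110|_3 = 3^(3 + 1) + 3^3 + 2 ↦ 4^(4 + 1) + 4^4 + 2|_4 = 1282 ⇒ 1281
(2) 1281|_4 = 4^(4 + 1) + 4^4 + 1 ↦ 5^(5 + 1) + 5^5 + 1|_5 = 18751 ⇒ 18750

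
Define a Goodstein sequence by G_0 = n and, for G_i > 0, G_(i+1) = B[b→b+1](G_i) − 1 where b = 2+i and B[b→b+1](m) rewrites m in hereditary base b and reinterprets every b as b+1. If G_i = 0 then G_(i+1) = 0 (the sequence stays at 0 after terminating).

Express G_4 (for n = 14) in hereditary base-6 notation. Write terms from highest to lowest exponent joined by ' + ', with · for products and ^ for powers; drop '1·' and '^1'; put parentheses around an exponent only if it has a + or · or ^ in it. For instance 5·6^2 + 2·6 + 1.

14 —HB2→ 2^(2 + 1) + 2^2 + 2 —bump→ 3^(3 + 1) + 3^3 + 3 = 111 —(−1)→ 110
110 —HB3→ 3^(3 + 1) + 3^3 + 2 —bump→ 4^(4 + 1) + 4^4 + 2 = 1282 —(−1)→ 1281
1281 —HB4→ 4^(4 + 1) + 4^4 + 1 —bump→ 5^(5 + 1) + 5^5 + 1 = 18751 —(−1)→ 18750
18750 —HB5→ 5^(5 + 1) + 5^5 —bump→ 6^(6 + 1) + 6^6 = 326592 —(−1)→ 326591
326591 —HB6→ 6^(6 + 1) + 5·6^5 + 5·6^4 + 5·6^3 + 5·6^2 + 5·6 + 5 —bump→ 7^(7 + 1) + 5·7^5 + 5·7^4 + 5·7^3 + 5·7^2 + 5·7 + 5 = 5862841 —(−1)→ 5862840

6^(6 + 1) + 5·6^5 + 5·6^4 + 5·6^3 + 5·6^2 + 5·6 + 5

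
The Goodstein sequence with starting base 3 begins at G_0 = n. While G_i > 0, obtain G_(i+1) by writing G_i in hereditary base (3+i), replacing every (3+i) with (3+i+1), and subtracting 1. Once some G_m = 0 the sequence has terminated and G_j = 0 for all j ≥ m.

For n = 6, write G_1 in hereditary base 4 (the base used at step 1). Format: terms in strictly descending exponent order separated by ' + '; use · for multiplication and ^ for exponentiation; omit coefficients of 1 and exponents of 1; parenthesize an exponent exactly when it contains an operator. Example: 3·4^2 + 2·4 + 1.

base 3: 6 = 2·3; at 4: 2·4 = 8; next = 7
base 4: 7 = 4 + 3; at 5: 5 + 3 = 8; next = 7

4 + 3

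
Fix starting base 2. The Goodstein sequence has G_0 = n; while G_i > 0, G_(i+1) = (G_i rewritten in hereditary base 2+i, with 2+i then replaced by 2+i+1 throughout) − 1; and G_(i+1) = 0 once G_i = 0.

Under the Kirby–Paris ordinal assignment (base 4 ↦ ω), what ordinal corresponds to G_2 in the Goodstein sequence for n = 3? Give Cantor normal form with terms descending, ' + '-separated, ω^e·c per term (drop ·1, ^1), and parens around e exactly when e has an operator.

3 —HB2→ 2 + 1 —bump→ 3 + 1 = 4 —(−1)→ 3
3 —HB3→ 3 —bump→ 4 = 4 —(−1)→ 3
3 —HB4→ 3 —bump→ 3 = 3 —(−1)→ 2

3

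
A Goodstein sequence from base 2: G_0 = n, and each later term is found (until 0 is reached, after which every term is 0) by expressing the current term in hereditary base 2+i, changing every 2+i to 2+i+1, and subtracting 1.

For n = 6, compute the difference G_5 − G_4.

i=0: 6 = 2^2 + 2 (b=2); 2→3: 3^3 + 3 = 30; 30−1 = 29
i=1: 29 = 3^3 + 2 (b=3); 3→4: 4^4 + 2 = 258; 258−1 = 257
i=2: 257 = 4^4 + 1 (b=4); 4→5: 5^5 + 1 = 3126; 3126−1 = 3125
i=3: 3125 = 5^5 (b=5); 5→6: 6^6 = 46656; 46656−1 = 46655
i=4: 46655 = 5·6^5 + 5·6^4 + 5·6^3 + 5·6^2 + 5·6 + 5 (b=6); 6→7: 5·7^5 + 5·7^4 + 5·7^3 + 5·7^2 + 5·7 + 5 = 98040; 98040−1 = 98039

51384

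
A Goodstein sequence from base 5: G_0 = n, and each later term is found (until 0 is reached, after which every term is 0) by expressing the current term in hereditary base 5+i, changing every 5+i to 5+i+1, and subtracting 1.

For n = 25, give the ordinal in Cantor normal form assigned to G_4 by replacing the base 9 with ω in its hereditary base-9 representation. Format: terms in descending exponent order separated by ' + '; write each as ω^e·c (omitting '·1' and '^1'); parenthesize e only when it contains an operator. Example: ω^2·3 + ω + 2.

base 5: 25 = 5^2; at 6: 6^2 = 36; next = 35
base 6: 35 = 5·6 + 5; at 7: 5·7 + 5 = 40; next = 39
base 7: 39 = 5·7 + 4; at 8: 5·8 + 4 = 44; next = 43
base 8: 43 = 5·8 + 3; at 9: 5·9 + 3 = 48; next = 47
base 9: 47 = 5·9 + 2; at 10: 5·10 + 2 = 52; next = 51

ω·5 + 2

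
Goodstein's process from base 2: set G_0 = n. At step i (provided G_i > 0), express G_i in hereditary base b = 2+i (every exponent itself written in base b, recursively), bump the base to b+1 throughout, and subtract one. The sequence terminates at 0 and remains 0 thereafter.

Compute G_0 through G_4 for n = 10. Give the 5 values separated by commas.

base 2: 10 = 2^(2 + 1) + 2; at 3: 3^(3 + 1) + 3 = 84; next = 83
base 3: 83 = 3^(3 + 1) + 2; at 4: 4^(4 + 1) + 2 = 1026; next = 1025
base 4: 1025 = 4^(4 + 1) + 1; at 5: 5^(5 + 1) + 1 = 15626; next = 15625
base 5: 15625 = 5^(5 + 1); at 6: 6^(6 + 1) = 279936; next = 279935

10, 83, 1025, 15625, 279935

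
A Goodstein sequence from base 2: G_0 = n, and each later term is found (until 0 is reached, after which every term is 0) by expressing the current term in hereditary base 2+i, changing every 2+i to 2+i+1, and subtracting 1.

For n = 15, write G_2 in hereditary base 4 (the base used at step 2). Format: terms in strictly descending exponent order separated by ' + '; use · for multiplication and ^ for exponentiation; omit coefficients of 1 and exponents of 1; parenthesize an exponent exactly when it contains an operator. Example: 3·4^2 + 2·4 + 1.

G_0 = 15. HB_2(15) = 2^(2 + 1) + 2^2 + 2 + 1. Bump = 112. G_1 = 111.
G_1 = 111. HB_3(111) = 3^(3 + 1) + 3^3 + 3. Bump = 1284. G_2 = 1283.

4^(4 + 1) + 4^4 + 3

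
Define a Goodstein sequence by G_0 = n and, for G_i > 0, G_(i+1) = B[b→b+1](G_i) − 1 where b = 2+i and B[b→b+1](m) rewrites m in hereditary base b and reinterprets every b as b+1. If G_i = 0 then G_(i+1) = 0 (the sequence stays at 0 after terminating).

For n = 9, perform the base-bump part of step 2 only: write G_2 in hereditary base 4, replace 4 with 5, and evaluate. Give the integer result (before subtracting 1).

9843

9 —HB2→ 2^(2 + 1) + 1 —bump→ 3^(3 + 1) + 1 = 82 —(−1)→ 81
81 —HB3→ 3^(3 + 1) —bump→ 4^(4 + 1) = 1024 —(−1)→ 1023
1023 —HB4→ 3·4^4 + 3·4^3 + 3·4^2 + 3·4 + 3 —bump→ 3·5^5 + 3·5^3 + 3·5^2 + 3·5 + 3 = 9843 —(−1)→ 9842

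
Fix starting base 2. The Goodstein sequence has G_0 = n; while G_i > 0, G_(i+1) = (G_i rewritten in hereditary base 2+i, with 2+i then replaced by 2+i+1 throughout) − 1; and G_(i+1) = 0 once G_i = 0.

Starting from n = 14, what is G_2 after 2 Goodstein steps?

G_0 = 14. HB_2(14) = 2^(2 + 1) + 2^2 + 2. Bump = 111. G_1 = 110.
G_1 = 110. HB_3(110) = 3^(3 + 1) + 3^3 + 2. Bump = 1282. G_2 = 1281.
G_2 = 1281. HB_4(1281) = 4^(4 + 1) + 4^4 + 1. Bump = 18751. G_3 = 18750.

1281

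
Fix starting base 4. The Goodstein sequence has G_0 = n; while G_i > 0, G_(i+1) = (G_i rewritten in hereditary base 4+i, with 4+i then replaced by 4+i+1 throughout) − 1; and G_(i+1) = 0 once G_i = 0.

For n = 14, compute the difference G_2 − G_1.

2

G_0=14  [base 4] 3·4 + 2  →[4↦5]→  3·5 + 2 = 17  −1 ⇒ G_1=16
G_1=16  [base 5] 3·5 + 1  →[5↦6]→  3·6 + 1 = 19  −1 ⇒ G_2=18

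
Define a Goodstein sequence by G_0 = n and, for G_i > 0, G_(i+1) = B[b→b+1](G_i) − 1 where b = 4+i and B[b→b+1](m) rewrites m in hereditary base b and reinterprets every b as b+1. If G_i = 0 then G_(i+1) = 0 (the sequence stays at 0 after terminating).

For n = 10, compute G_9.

13

i=0: 10 = 2·4 + 2 (b=4); 4→5: 2·5 + 2 = 12; 12−1 = 11
i=1: 11 = 2·5 + 1 (b=5); 5→6: 2·6 + 1 = 13; 13−1 = 12
i=2: 12 = 2·6 (b=6); 6→7: 2·7 = 14; 14−1 = 13
i=3: 13 = 7 + 6 (b=7); 7→8: 8 + 6 = 14; 14−1 = 13
i=4: 13 = 8 + 5 (b=8); 8→9: 9 + 5 = 14; 14−1 = 13
i=5: 13 = 9 + 4 (b=9); 9→10: 10 + 4 = 14; 14−1 = 13
i=6: 13 = 10 + 3 (b=10); 10→11: 11 + 3 = 14; 14−1 = 13
i=7: 13 = 11 + 2 (b=11); 11→12: 12 + 2 = 14; 14−1 = 13
i=8: 13 = 12 + 1 (b=12); 12→13: 13 + 1 = 14; 14−1 = 13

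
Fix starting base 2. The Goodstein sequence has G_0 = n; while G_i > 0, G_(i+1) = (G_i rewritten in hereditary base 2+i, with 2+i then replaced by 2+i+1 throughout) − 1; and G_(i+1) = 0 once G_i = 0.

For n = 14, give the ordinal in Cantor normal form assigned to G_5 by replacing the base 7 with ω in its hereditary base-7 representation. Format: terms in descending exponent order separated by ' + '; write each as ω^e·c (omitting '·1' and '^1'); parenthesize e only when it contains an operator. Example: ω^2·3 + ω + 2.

[0] 14 ≡ 2^(2 + 1) + 2^2 + 2 (base 2). Lift 3: 111. −1: 110.
[1] 110 ≡ 3^(3 + 1) + 3^3 + 2 (base 3). Lift 4: 1282. −1: 1281.
[2] 1281 ≡ 4^(4 + 1) + 4^4 + 1 (base 4). Lift 5: 18751. −1: 18750.
[3] 18750 ≡ 5^(5 + 1) + 5^5 (base 5). Lift 6: 326592. −1: 326591.
[4] 326591 ≡ 6^(6 + 1) + 5·6^5 + 5·6^4 + 5·6^3 + 5·6^2 + 5·6 + 5 (base 6). Lift 7: 5862841. −1: 5862840.
[5] 5862840 ≡ 7^(7 + 1) + 5·7^5 + 5·7^4 + 5·7^3 + 5·7^2 + 5·7 + 4 (base 7). Lift 8: 134404972. −1: 134404971.

ω^(ω + 1) + ω^5·5 + ω^4·5 + ω^3·5 + ω^2·5 + ω·5 + 4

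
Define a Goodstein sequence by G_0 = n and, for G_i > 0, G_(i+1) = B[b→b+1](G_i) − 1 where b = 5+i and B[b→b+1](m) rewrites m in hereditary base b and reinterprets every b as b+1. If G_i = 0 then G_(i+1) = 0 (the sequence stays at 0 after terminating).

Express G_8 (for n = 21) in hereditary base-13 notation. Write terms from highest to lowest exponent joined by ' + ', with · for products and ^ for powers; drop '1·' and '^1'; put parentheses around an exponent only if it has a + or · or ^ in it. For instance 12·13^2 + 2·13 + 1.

G_0 = 21. HB_5(21) = 4·5 + 1. Bump = 25. G_1 = 24.
G_1 = 24. HB_6(24) = 4·6. Bump = 28. G_2 = 27.
G_2 = 27. HB_7(27) = 3·7 + 6. Bump = 30. G_3 = 29.
G_3 = 29. HB_8(29) = 3·8 + 5. Bump = 32. G_4 = 31.
G_4 = 31. HB_9(31) = 3·9 + 4. Bump = 34. G_5 = 33.
G_5 = 33. HB_10(33) = 3·10 + 3. Bump = 36. G_6 = 35.
G_6 = 35. HB_11(35) = 3·11 + 2. Bump = 38. G_7 = 37.
G_7 = 37. HB_12(37) = 3·12 + 1. Bump = 40. G_8 = 39.

3·13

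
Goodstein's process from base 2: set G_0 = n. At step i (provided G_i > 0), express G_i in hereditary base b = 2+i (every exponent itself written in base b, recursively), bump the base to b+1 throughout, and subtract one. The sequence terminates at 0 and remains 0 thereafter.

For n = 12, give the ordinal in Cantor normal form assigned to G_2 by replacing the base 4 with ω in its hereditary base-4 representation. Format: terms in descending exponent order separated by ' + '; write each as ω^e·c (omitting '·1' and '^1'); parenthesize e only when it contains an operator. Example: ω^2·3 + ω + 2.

i=0: 12 = 2^(2 + 1) + 2^2 (b=2); 2→3: 3^(3 + 1) + 3^3 = 108; 108−1 = 107
i=1: 107 = 3^(3 + 1) + 2·3^2 + 2·3 + 2 (b=3); 3→4: 4^(4 + 1) + 2·4^2 + 2·4 + 2 = 1066; 1066−1 = 1065
i=2: 1065 = 4^(4 + 1) + 2·4^2 + 2·4 + 1 (b=4); 4→5: 5^(5 + 1) + 2·5^2 + 2·5 + 1 = 15686; 15686−1 = 15685

ω^(ω + 1) + ω^2·2 + ω·2 + 1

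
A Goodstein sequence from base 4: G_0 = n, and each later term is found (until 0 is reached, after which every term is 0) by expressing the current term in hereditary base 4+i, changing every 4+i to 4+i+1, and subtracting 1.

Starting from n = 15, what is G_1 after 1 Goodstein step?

17

(0) 15|_4 = 3·4 + 3 ↦ 3·5 + 3|_5 = 18 ⇒ 17
(1) 17|_5 = 3·5 + 2 ↦ 3·6 + 2|_6 = 20 ⇒ 19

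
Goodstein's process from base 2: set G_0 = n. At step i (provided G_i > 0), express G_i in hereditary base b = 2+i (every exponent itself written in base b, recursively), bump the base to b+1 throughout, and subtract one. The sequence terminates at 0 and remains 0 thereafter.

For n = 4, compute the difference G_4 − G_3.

23

[0] 4 ≡ 2^2 (base 2). Lift 3: 27. −1: 26.
[1] 26 ≡ 2·3^2 + 2·3 + 2 (base 3). Lift 4: 42. −1: 41.
[2] 41 ≡ 2·4^2 + 2·4 + 1 (base 4). Lift 5: 61. −1: 60.
[3] 60 ≡ 2·5^2 + 2·5 (base 5). Lift 6: 84. −1: 83.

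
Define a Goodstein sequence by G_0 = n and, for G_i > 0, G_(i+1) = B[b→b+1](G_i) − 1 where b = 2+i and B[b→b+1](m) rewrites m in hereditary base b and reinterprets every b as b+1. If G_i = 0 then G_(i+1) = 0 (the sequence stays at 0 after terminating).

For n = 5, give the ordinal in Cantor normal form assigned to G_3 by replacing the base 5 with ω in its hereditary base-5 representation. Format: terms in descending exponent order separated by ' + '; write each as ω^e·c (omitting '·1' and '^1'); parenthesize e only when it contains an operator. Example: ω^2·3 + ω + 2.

(0) 5|_2 = 2^2 + 1 ↦ 3^3 + 1|_3 = 28 ⇒ 27
(1) 27|_3 = 3^3 ↦ 4^4|_4 = 256 ⇒ 255
(2) 255|_4 = 3·4^3 + 3·4^2 + 3·4 + 3 ↦ 3·5^3 + 3·5^2 + 3·5 + 3|_5 = 468 ⇒ 467
(3) 467|_5 = 3·5^3 + 3·5^2 + 3·5 + 2 ↦ 3·6^3 + 3·6^2 + 3·6 + 2|_6 = 776 ⇒ 775

ω^3·3 + ω^2·3 + ω·3 + 2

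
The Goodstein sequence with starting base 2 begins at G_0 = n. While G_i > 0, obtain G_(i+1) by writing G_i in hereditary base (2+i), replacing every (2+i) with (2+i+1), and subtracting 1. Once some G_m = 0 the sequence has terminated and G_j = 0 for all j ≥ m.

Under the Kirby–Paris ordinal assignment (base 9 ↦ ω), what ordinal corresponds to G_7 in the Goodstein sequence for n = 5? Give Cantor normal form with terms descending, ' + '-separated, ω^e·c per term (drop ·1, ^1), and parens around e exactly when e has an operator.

ω^3·3 + ω^2·3 + ω·2 + 6

[0] 5 ≡ 2^2 + 1 (base 2). Lift 3: 28. −1: 27.
[1] 27 ≡ 3^3 (base 3). Lift 4: 256. −1: 255.
[2] 255 ≡ 3·4^3 + 3·4^2 + 3·4 + 3 (base 4). Lift 5: 468. −1: 467.
[3] 467 ≡ 3·5^3 + 3·5^2 + 3·5 + 2 (base 5). Lift 6: 776. −1: 775.
[4] 775 ≡ 3·6^3 + 3·6^2 + 3·6 + 1 (base 6). Lift 7: 1198. −1: 1197.
[5] 1197 ≡ 3·7^3 + 3·7^2 + 3·7 (base 7). Lift 8: 1752. −1: 1751.
[6] 1751 ≡ 3·8^3 + 3·8^2 + 2·8 + 7 (base 8). Lift 9: 2455. −1: 2454.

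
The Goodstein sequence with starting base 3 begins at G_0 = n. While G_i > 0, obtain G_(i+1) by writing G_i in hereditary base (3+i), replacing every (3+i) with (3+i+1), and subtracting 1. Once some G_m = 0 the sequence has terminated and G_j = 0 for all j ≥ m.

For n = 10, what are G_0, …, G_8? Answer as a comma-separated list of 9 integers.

10, 16, 24, 27, 30, 33, 36, 39, 41

step 0: 10 = 3^2 + 1; sub 4 for 3: 4^2 + 1; = 17; G_1 = 17−1 = 16
step 1: 16 = 4^2; sub 5 for 4: 5^2; = 25; G_2 = 25−1 = 24
step 2: 24 = 4·5 + 4; sub 6 for 5: 4·6 + 4; = 28; G_3 = 28−1 = 27
step 3: 27 = 4·6 + 3; sub 7 for 6: 4·7 + 3; = 31; G_4 = 31−1 = 30
step 4: 30 = 4·7 + 2; sub 8 for 7: 4·8 + 2; = 34; G_5 = 34−1 = 33
step 5: 33 = 4·8 + 1; sub 9 for 8: 4·9 + 1; = 37; G_6 = 37−1 = 36
step 6: 36 = 4·9; sub 10 for 9: 4·10; = 40; G_7 = 40−1 = 39
step 7: 39 = 3·10 + 9; sub 11 for 10: 3·11 + 9; = 42; G_8 = 42−1 = 41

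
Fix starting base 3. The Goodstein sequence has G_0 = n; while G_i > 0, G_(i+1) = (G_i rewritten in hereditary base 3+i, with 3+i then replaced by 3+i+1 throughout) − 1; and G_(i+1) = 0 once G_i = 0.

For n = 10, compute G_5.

33

[0] 10 ≡ 3^2 + 1 (base 3). Lift 4: 17. −1: 16.
[1] 16 ≡ 4^2 (base 4). Lift 5: 25. −1: 24.
[2] 24 ≡ 4·5 + 4 (base 5). Lift 6: 28. −1: 27.
[3] 27 ≡ 4·6 + 3 (base 6). Lift 7: 31. −1: 30.
[4] 30 ≡ 4·7 + 2 (base 7). Lift 8: 34. −1: 33.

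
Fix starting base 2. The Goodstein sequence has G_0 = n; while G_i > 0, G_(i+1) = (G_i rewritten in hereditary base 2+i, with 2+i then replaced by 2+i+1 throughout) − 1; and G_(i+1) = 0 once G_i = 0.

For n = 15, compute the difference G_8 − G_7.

96553327495

(0) 15|_2 = 2^(2 + 1) + 2^2 + 2 + 1 ↦ 3^(3 + 1) + 3^3 + 3 + 1|_3 = 112 ⇒ 111
(1) 111|_3 = 3^(3 + 1) + 3^3 + 3 ↦ 4^(4 + 1) + 4^4 + 4|_4 = 1284 ⇒ 1283
(2) 1283|_4 = 4^(4 + 1) + 4^4 + 3 ↦ 5^(5 + 1) + 5^5 + 3|_5 = 18753 ⇒ 18752
(3) 18752|_5 = 5^(5 + 1) + 5^5 + 2 ↦ 6^(6 + 1) + 6^6 + 2|_6 = 326594 ⇒ 326593
(4) 326593|_6 = 6^(6 + 1) + 6^6 + 1 ↦ 7^(7 + 1) + 7^7 + 1|_7 = 6588345 ⇒ 6588344
(5) 6588344|_7 = 7^(7 + 1) + 7^7 ↦ 8^(8 + 1) + 8^8|_8 = 150994944 ⇒ 150994943
(6) 150994943|_8 = 8^(8 + 1) + 7·8^7 + 7·8^6 + 7·8^5 + 7·8^4 + 7·8^3 + 7·8^2 + 7·8 + 7 ↦ 9^(9 + 1) + 7·9^7 + 7·9^6 + 7·9^5 + 7·9^4 + 7·9^3 + 7·9^2 + 7·9 + 7|_9 = 3524450281 ⇒ 3524450280
(7) 3524450280|_9 = 9^(9 + 1) + 7·9^7 + 7·9^6 + 7·9^5 + 7·9^4 + 7·9^3 + 7·9^2 + 7·9 + 6 ↦ 10^(10 + 1) + 7·10^7 + 7·10^6 + 7·10^5 + 7·10^4 + 7·10^3 + 7·10^2 + 7·10 + 6|_10 = 100077777776 ⇒ 100077777775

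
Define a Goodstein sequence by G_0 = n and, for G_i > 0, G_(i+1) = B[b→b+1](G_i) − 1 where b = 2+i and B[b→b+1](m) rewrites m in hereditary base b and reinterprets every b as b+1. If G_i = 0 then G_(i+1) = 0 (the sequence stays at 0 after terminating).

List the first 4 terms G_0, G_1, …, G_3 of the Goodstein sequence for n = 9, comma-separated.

9, 81, 1023, 9842

[0] 9 ≡ 2^(2 + 1) + 1 (base 2). Lift 3: 82. −1: 81.
[1] 81 ≡ 3^(3 + 1) (base 3). Lift 4: 1024. −1: 1023.
[2] 1023 ≡ 3·4^4 + 3·4^3 + 3·4^2 + 3·4 + 3 (base 4). Lift 5: 9843. −1: 9842.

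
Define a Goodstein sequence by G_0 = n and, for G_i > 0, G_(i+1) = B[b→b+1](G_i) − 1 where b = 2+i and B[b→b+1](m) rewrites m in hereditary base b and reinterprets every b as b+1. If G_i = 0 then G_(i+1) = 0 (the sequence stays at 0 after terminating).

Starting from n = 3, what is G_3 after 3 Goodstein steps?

(0) 3|_2 = 2 + 1 ↦ 3 + 1|_3 = 4 ⇒ 3
(1) 3|_3 = 3 ↦ 4|_4 = 4 ⇒ 3
(2) 3|_4 = 3 ↦ 3|_5 = 3 ⇒ 2
(3) 2|_5 = 2 ↦ 2|_6 = 2 ⇒ 1

2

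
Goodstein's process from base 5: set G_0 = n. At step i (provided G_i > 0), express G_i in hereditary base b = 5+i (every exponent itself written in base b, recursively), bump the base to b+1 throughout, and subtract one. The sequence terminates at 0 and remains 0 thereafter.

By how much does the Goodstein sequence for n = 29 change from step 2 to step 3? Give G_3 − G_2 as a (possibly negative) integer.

29 —HB5→ 5^2 + 4 —bump→ 6^2 + 4 = 40 —(−1)→ 39
39 —HB6→ 6^2 + 3 —bump→ 7^2 + 3 = 52 —(−1)→ 51
51 —HB7→ 7^2 + 2 —bump→ 8^2 + 2 = 66 —(−1)→ 65

14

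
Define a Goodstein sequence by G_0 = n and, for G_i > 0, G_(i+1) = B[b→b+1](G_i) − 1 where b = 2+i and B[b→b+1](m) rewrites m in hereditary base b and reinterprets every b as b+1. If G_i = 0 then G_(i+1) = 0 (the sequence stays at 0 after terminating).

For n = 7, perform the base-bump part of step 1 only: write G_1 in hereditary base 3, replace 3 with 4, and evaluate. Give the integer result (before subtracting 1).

260

G_0 = 7. HB_2(7) = 2^2 + 2 + 1. Bump = 31. G_1 = 30.
G_1 = 30. HB_3(30) = 3^3 + 3. Bump = 260. G_2 = 259.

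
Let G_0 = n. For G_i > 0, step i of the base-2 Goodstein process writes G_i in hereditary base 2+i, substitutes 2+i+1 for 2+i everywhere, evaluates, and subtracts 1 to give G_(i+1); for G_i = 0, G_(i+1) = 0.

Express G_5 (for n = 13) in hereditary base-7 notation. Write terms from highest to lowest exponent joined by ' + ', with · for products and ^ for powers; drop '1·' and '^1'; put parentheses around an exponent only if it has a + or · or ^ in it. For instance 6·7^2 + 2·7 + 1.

7^(7 + 1) + 3·7^3 + 3·7^2 + 3·7

13 —HB2→ 2^(2 + 1) + 2^2 + 1 —bump→ 3^(3 + 1) + 3^3 + 1 = 109 —(−1)→ 108
108 —HB3→ 3^(3 + 1) + 3^3 —bump→ 4^(4 + 1) + 4^4 = 1280 —(−1)→ 1279
1279 —HB4→ 4^(4 + 1) + 3·4^3 + 3·4^2 + 3·4 + 3 —bump→ 5^(5 + 1) + 3·5^3 + 3·5^2 + 3·5 + 3 = 16093 —(−1)→ 16092
16092 —HB5→ 5^(5 + 1) + 3·5^3 + 3·5^2 + 3·5 + 2 —bump→ 6^(6 + 1) + 3·6^3 + 3·6^2 + 3·6 + 2 = 280712 —(−1)→ 280711
280711 —HB6→ 6^(6 + 1) + 3·6^3 + 3·6^2 + 3·6 + 1 —bump→ 7^(7 + 1) + 3·7^3 + 3·7^2 + 3·7 + 1 = 5765999 —(−1)→ 5765998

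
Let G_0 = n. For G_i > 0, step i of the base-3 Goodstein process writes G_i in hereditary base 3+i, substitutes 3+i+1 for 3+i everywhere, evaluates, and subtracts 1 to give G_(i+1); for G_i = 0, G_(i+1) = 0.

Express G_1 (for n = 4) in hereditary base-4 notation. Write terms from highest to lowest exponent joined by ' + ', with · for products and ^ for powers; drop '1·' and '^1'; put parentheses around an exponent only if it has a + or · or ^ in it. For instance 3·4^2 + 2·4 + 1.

4

4 —HB3→ 3 + 1 —bump→ 4 + 1 = 5 —(−1)→ 4
4 —HB4→ 4 —bump→ 5 = 5 —(−1)→ 4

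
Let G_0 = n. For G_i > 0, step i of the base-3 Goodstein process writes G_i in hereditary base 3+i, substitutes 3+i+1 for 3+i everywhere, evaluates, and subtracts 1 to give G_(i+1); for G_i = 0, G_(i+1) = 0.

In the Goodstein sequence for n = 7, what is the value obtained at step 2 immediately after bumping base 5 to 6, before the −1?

10

i=0: 7 = 2·3 + 1 (b=3); 3→4: 2·4 + 1 = 9; 9−1 = 8
i=1: 8 = 2·4 (b=4); 4→5: 2·5 = 10; 10−1 = 9
i=2: 9 = 5 + 4 (b=5); 5→6: 6 + 4 = 10; 10−1 = 9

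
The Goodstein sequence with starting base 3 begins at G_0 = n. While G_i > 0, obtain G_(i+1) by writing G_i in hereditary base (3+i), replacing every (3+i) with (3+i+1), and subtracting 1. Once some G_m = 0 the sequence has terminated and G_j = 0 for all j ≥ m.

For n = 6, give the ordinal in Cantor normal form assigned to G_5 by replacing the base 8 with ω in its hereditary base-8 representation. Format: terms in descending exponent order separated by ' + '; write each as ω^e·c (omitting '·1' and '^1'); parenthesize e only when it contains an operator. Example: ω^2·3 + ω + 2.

7

[0] 6 ≡ 2·3 (base 3). Lift 4: 8. −1: 7.
[1] 7 ≡ 4 + 3 (base 4). Lift 5: 8. −1: 7.
[2] 7 ≡ 5 + 2 (base 5). Lift 6: 8. −1: 7.
[3] 7 ≡ 6 + 1 (base 6). Lift 7: 8. −1: 7.
[4] 7 ≡ 7 (base 7). Lift 8: 8. −1: 7.
[5] 7 ≡ 7 (base 8). Lift 9: 7. −1: 6.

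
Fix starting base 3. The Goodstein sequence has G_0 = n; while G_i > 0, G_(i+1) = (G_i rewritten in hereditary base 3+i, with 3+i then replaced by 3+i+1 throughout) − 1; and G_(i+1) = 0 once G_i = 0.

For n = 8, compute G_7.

11

8 —HB3→ 2·3 + 2 —bump→ 2·4 + 2 = 10 —(−1)→ 9
9 —HB4→ 2·4 + 1 —bump→ 2·5 + 1 = 11 —(−1)→ 10
10 —HB5→ 2·5 —bump→ 2·6 = 12 —(−1)→ 11
11 —HB6→ 6 + 5 —bump→ 7 + 5 = 12 —(−1)→ 11
11 —HB7→ 7 + 4 —bump→ 8 + 4 = 12 —(−1)→ 11
11 —HB8→ 8 + 3 —bump→ 9 + 3 = 12 —(−1)→ 11
11 —HB9→ 9 + 2 —bump→ 10 + 2 = 12 —(−1)→ 11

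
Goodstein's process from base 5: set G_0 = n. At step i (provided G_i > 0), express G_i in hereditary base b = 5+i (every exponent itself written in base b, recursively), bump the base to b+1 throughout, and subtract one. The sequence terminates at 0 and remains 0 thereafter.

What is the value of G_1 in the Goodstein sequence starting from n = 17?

19

17 —HB5→ 3·5 + 2 —bump→ 3·6 + 2 = 20 —(−1)→ 19
19 —HB6→ 3·6 + 1 —bump→ 3·7 + 1 = 22 —(−1)→ 21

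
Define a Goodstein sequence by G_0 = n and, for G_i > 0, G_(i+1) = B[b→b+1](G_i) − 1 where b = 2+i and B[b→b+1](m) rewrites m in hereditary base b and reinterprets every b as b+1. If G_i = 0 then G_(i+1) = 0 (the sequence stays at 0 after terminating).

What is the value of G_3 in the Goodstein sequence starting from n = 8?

6310

[0] 8 ≡ 2^(2 + 1) (base 2). Lift 3: 81. −1: 80.
[1] 80 ≡ 2·3^3 + 2·3^2 + 2·3 + 2 (base 3). Lift 4: 554. −1: 553.
[2] 553 ≡ 2·4^4 + 2·4^2 + 2·4 + 1 (base 4). Lift 5: 6311. −1: 6310.
[3] 6310 ≡ 2·5^5 + 2·5^2 + 2·5 (base 5). Lift 6: 93396. −1: 93395.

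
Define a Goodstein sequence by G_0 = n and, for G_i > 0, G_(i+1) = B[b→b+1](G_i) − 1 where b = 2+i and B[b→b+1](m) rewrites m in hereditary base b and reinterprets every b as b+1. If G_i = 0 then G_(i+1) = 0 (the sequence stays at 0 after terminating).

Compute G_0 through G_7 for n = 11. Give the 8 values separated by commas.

11, 84, 1027, 15627, 279937, 5764801, 134217727, 2749609302

(0) 11|_2 = 2^(2 + 1) + 2 + 1 ↦ 3^(3 + 1) + 3 + 1|_3 = 85 ⇒ 84
(1) 84|_3 = 3^(3 + 1) + 3 ↦ 4^(4 + 1) + 4|_4 = 1028 ⇒ 1027
(2) 1027|_4 = 4^(4 + 1) + 3 ↦ 5^(5 + 1) + 3|_5 = 15628 ⇒ 15627
(3) 15627|_5 = 5^(5 + 1) + 2 ↦ 6^(6 + 1) + 2|_6 = 279938 ⇒ 279937
(4) 279937|_6 = 6^(6 + 1) + 1 ↦ 7^(7 + 1) + 1|_7 = 5764802 ⇒ 5764801
(5) 5764801|_7 = 7^(7 + 1) ↦ 8^(8 + 1)|_8 = 134217728 ⇒ 134217727
(6) 134217727|_8 = 7·8^8 + 7·8^7 + 7·8^6 + 7·8^5 + 7·8^4 + 7·8^3 + 7·8^2 + 7·8 + 7 ↦ 7·9^9 + 7·9^7 + 7·9^6 + 7·9^5 + 7·9^4 + 7·9^3 + 7·9^2 + 7·9 + 7|_9 = 2749609303 ⇒ 2749609302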